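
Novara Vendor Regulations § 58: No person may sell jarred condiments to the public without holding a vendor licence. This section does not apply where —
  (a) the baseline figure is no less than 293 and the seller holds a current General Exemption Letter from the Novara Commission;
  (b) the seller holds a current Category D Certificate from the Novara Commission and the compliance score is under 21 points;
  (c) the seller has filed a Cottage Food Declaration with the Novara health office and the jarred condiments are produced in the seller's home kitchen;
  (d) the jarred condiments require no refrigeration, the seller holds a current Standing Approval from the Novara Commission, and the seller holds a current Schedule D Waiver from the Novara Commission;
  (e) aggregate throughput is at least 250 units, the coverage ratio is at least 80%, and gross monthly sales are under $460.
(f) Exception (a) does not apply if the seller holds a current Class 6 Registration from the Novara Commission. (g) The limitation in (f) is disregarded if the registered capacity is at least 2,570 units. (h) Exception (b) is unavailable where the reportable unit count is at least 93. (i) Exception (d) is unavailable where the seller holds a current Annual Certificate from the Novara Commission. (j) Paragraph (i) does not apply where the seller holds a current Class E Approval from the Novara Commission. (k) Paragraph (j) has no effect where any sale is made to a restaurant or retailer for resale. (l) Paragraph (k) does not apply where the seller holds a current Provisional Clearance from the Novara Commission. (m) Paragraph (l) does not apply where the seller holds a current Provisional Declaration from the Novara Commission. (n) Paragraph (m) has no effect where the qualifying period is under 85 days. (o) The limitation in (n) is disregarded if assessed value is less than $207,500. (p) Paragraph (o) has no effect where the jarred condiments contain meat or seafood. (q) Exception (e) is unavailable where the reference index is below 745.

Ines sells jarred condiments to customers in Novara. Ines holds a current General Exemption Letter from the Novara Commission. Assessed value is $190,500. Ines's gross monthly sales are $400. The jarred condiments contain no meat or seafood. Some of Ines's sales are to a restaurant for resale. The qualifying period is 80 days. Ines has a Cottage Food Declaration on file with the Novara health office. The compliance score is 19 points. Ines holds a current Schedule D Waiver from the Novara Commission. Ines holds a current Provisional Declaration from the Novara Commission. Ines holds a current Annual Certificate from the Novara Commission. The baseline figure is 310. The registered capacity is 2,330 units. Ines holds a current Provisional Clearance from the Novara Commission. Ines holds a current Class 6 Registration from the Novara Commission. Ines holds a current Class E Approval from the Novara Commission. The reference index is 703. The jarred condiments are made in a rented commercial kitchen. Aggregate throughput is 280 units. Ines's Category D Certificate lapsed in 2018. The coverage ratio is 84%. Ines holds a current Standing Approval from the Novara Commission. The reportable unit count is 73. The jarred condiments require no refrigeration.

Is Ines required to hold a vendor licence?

Exception (a)'s conditions are all satisfied: the baseline figure is 310, meeting the 293 threshold; a current General Exemption Letter is held. However, paragraphs (f)–(g) must be considered: (f) is triggered — a current Class 6 Registration is held. (g), which would lift (f), is not engaged — the registered capacity is 2,330 units, short of 2,570 units. (a) is therefore removed.
Exception (b) does not apply: the Category D Certificate is not current.
Exception (c) fails — the jarred condiments are made in a commercial kitchen, not a home kitchen.
Exception (d): the jarred condiments are shelf-stable; a current Standing Approval is held; a current Schedule D Waiver is held — every condition holds. But applying paragraphs (i)–(p): (i) operates against (d): a current Annual Certificate is held. (j) is triggered (a current Class E Approval is held), but yields to (k): (k) operates against (j): some sales are to a restaurant for resale. (l) would limit (k) — a current Provisional Clearance is held — but (m) sets (l) aside: (m) operates against (l): a current Provisional Declaration is held. (n) would limit (m) — the qualifying period is 80 days, under the 85 days limit — but (o) sets (n) aside: (o) operates against (n): assessed value is $190,500, less than the $207,500 limit. (p) does not operate here (the jarred condiments contain no meat or seafood), so (o) stands. Exception (d) does not apply.
Exception (e)'s conditions are all satisfied: aggregate throughput is 280 units, meeting the 250 units threshold; the coverage ratio is 84%, meeting the 80% threshold; gross monthly sales are $400, under the $460 limit. Turning to paragraph (q): (q) operates against (e): the reference index is 703, below the 745 limit. Exception (e) does not apply.
No exception is made out. Ines falls within the general rule.

Yes — Ines must hold a vendor licence.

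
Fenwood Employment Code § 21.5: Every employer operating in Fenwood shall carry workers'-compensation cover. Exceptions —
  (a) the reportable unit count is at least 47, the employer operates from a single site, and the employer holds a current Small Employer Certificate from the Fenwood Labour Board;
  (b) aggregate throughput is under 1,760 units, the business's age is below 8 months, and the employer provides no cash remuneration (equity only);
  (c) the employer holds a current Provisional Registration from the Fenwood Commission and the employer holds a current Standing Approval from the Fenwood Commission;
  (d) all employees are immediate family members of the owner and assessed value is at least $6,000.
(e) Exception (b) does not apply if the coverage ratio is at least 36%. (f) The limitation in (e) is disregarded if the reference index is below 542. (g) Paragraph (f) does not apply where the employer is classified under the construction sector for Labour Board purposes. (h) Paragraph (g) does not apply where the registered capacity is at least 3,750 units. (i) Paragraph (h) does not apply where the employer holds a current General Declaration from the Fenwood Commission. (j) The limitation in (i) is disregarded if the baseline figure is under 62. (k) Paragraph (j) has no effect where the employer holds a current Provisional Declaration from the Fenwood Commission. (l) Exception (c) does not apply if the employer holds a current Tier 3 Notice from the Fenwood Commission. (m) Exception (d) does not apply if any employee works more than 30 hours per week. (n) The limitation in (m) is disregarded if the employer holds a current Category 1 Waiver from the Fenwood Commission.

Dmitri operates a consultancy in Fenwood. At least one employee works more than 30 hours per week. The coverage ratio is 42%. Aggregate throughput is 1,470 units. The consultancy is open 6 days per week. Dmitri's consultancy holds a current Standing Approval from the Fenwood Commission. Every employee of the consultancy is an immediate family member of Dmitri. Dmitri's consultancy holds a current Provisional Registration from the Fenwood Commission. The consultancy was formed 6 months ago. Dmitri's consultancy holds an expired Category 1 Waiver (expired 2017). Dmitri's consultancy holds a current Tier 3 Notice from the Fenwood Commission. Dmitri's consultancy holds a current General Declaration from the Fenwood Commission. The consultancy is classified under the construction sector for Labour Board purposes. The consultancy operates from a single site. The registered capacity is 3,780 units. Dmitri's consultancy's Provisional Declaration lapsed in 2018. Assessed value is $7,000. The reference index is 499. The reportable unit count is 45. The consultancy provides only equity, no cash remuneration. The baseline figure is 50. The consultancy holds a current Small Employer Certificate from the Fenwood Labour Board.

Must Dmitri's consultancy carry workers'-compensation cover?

No — exception (b) applies; Dmitri's consultancy is not required to carry workers'-compensation cover.

Exception (a) requires that the reportable unit count is at least 47; but the reportable unit count is 45, short of 47, so (a) is unavailable.
Exception (b) is satisfied on its face — aggregate throughput is 1,470 units, under the 1,760 units limit; the business's age is 6 months, below the 8 months limit; remuneration is equity-only. Considering the limiting provisions: (e) is triggered (the coverage ratio is 42%, meeting the 36% threshold), but is set aside by (f): (f) is engaged — the reference index is 499, below the 542 limit. (g) applies (the consultancy is classified under the construction sector), but is displaced by (h): (h) applies — the registered capacity is 3,780 units, meeting the 3,750 units threshold. (i) is engaged (a current General Declaration is held), but is displaced by (j): (j) is engaged — the baseline figure is 50, under the 62 limit. (k), which would lift (j), is not engaged — no current Provisional Declaration is held. Exception (b) stands.
Exception (c)'s conditions are all satisfied: a current Provisional Registration is held; a current Standing Approval is held. But applying paragraph (l): (l) operates against (c): a current Tier 3 Notice is held. Exception (c) does not apply.
Exception (d)'s conditions are all satisfied: every employee is an immediate family member; assessed value is $7,000, meeting the $6,000 threshold. But applying paragraphs (m)–(n): (m) applies — at least one employee exceeds 30 hours/week. (n), which would lift (m), is not engaged — there is no Category 1 Waiver in force. Exception (d) does not apply.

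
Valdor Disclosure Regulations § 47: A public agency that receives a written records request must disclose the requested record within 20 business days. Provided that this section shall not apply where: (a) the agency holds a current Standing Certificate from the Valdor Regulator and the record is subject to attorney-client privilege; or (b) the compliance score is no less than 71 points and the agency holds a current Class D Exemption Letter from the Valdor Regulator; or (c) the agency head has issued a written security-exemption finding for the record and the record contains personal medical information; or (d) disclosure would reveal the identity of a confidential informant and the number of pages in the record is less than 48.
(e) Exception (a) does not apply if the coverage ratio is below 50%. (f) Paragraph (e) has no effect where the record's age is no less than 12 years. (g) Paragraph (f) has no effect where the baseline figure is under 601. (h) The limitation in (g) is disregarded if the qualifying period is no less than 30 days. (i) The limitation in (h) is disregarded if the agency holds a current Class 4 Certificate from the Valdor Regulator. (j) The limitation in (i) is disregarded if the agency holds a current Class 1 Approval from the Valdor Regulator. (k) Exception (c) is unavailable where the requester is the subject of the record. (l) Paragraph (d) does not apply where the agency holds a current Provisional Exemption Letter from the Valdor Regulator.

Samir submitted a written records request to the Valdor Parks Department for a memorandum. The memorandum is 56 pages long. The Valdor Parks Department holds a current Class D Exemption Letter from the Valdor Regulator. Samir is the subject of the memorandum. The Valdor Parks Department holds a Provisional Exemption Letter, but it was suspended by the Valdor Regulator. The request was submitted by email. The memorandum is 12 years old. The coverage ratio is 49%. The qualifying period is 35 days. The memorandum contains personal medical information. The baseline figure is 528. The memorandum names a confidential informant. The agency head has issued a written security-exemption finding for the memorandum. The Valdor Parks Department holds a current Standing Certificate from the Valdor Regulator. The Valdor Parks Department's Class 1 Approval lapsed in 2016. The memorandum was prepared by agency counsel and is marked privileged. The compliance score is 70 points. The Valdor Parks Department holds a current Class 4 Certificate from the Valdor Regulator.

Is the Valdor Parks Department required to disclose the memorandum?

Yes — the Valdor Parks Department must disclose the memorandum.

Exception (a): a current Standing Certificate is held; the memorandum is privileged — every condition holds. But applying paragraphs (e)–(j): (e) operates — the coverage ratio is 49%, below the 50% limit. (f) would limit (e) — the record's age is 12 years, meeting the 12 years threshold — but (g) sets (f) aside: (g) operates against (f): the baseline figure is 528, under the 601 limit. (h) would limit (g) — the qualifying period is 35 days, meeting the 30 days threshold — but (i) sets (h) aside: (i) operates against (h): a current Class 4 Certificate is held. (j), which would lift (i), is inapplicable — no current Class 1 Approval is held. So (a) is unavailable.
Exception (b) requires that the compliance score is no less than 71 points; but the compliance score is 70 points, short of 71 points, so (b) is unavailable.
Exception (c) is satisfied on its face — a written security-exemption finding has been issued; the memorandum contains personal medical information. But applying paragraph (k): (k) is engaged — Samir is the subject of the memorandum. (c) is therefore removed.
Exception (d) does not apply: the number of pages in the record is 56, not less than 48.
No exception is made out. the Valdor Parks Department falls within the general rule.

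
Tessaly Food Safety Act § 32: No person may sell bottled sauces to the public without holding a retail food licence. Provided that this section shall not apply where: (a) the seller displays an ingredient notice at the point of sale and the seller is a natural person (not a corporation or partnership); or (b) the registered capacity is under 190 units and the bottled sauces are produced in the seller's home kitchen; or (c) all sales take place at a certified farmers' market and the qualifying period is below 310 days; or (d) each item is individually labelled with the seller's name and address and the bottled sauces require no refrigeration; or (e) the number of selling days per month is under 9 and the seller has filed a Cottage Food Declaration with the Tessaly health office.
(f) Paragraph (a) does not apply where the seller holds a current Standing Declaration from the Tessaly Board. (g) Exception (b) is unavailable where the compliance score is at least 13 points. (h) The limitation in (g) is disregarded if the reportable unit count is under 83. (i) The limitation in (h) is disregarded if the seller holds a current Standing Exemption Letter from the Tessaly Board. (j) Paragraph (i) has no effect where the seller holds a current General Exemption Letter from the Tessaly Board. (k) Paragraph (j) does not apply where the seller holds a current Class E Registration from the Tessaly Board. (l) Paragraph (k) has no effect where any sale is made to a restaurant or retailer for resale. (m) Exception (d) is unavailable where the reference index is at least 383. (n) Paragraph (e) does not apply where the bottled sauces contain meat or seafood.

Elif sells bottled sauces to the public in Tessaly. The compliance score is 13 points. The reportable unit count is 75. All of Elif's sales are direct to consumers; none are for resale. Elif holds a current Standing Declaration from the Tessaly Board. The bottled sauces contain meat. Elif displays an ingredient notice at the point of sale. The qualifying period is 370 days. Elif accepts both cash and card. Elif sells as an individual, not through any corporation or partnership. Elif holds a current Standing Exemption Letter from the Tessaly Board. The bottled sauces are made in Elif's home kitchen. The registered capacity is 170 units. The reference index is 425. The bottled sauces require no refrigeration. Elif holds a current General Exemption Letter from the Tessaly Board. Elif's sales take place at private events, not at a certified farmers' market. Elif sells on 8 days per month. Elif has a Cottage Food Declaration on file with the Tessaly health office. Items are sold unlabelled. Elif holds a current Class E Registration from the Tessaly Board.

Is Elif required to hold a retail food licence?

All of (a)'s requirements are met (an ingredient notice is displayed; the seller is a natural person). But: (f) operates against (a): a current Standing Declaration is held. Exception (a) does not apply.
Exception (b) is satisfied on its face — the registered capacity is 170 units, under the 190 units limit; the bottled sauces are home-kitchen produced. However, paragraphs (g)–(l) must be considered: (g) operates against (b): the compliance score is 13 points, meeting the 13 points threshold. (h) would limit (g) — the reportable unit count is 75, under the 83 limit — but (i) sets (h) aside: (i) operates against (h): a current Standing Exemption Letter is held. (j) operates (a current General Exemption Letter is held), but yields to (k): (k) operates against (j): a current Class E Registration is held. (l), which would lift (k), does not operate here — no sales are for resale. (b) is therefore removed.
Exception (c) does not apply: sales are at private events, not a certified farmers' market.
Exception (d) does not apply: items are sold unlabelled.
Exception (e) is satisfied on its face — the number of selling days per month is 8, under the 9 limit; a Cottage Food Declaration is on file. But applying paragraph (n): (n) operates against (e): the bottled sauces contain meat. (e) is therefore removed.
No exception applies. The general rule governs.

Yes — Elif must hold a retail food licence.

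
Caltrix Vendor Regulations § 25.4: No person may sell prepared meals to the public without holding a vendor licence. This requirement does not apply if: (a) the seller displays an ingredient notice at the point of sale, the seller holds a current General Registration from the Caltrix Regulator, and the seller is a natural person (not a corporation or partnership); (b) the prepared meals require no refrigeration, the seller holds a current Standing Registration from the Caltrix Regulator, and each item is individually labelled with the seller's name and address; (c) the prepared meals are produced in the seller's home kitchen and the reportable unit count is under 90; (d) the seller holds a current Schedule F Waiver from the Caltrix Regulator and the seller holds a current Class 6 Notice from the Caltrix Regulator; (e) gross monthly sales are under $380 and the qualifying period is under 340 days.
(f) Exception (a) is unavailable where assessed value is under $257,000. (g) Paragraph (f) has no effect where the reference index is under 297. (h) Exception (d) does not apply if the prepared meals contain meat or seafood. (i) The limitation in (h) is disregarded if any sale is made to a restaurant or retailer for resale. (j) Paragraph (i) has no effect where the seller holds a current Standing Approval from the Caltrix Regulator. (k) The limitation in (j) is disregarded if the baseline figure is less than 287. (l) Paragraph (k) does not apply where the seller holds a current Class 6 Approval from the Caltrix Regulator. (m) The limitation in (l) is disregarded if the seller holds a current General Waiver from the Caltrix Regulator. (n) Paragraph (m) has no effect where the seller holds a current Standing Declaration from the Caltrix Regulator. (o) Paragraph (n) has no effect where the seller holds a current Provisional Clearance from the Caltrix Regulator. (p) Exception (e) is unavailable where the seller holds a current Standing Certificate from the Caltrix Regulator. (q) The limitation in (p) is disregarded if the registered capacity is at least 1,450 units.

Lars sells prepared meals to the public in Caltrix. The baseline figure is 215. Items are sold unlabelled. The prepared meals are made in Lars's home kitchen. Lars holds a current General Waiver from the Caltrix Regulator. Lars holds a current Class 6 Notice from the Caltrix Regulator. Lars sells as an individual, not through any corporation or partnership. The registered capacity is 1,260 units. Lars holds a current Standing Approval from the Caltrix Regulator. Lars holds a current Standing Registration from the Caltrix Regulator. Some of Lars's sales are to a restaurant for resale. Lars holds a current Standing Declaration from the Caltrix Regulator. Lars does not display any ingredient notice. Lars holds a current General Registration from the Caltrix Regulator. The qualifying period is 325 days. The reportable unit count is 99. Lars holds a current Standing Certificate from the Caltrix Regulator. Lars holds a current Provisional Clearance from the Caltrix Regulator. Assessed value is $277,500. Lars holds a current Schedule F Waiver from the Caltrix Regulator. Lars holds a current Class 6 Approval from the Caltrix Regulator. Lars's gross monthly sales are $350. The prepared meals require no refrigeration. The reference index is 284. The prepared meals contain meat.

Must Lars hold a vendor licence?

No — exception (d) applies; Lars is not required to hold a vendor licence.

Exception (a) does not apply: no ingredient notice is displayed.
Exception (b) does not apply: items are sold unlabelled.
Exception (c) does not apply: the reportable unit count is 99, not under 90.
Exception (d): a current Schedule F Waiver is held; a current Class 6 Notice is held — every condition holds. Considering the limiting provisions: (h) is engaged (the prepared meals contain meat), but is overridden by (i): (i) is triggered — some sales are to a restaurant for resale. (j) applies (a current Standing Approval is held), but is displaced by (k): (k) operates against (j): the baseline figure is 215, less than the 287 limit. (l) is triggered (a current Class 6 Approval is held), but is overridden by (m): (m) operates — a current General Waiver is held. (n) would limit (m) — a current Standing Declaration is held — but (o) sets (n) aside: (o) operates against (n): a current Provisional Clearance is held. So (d) applies.
All of (e)'s requirements are met (gross monthly sales are $350, under the $380 limit; the qualifying period is 325 days, under the 340 days limit). But applying paragraphs (p)–(q): (p) operates against (e): a current Standing Certificate is held. (q), which would lift (p), does not operate here — the registered capacity is 1,260 units, short of 1,450 units. So (e) is unavailable.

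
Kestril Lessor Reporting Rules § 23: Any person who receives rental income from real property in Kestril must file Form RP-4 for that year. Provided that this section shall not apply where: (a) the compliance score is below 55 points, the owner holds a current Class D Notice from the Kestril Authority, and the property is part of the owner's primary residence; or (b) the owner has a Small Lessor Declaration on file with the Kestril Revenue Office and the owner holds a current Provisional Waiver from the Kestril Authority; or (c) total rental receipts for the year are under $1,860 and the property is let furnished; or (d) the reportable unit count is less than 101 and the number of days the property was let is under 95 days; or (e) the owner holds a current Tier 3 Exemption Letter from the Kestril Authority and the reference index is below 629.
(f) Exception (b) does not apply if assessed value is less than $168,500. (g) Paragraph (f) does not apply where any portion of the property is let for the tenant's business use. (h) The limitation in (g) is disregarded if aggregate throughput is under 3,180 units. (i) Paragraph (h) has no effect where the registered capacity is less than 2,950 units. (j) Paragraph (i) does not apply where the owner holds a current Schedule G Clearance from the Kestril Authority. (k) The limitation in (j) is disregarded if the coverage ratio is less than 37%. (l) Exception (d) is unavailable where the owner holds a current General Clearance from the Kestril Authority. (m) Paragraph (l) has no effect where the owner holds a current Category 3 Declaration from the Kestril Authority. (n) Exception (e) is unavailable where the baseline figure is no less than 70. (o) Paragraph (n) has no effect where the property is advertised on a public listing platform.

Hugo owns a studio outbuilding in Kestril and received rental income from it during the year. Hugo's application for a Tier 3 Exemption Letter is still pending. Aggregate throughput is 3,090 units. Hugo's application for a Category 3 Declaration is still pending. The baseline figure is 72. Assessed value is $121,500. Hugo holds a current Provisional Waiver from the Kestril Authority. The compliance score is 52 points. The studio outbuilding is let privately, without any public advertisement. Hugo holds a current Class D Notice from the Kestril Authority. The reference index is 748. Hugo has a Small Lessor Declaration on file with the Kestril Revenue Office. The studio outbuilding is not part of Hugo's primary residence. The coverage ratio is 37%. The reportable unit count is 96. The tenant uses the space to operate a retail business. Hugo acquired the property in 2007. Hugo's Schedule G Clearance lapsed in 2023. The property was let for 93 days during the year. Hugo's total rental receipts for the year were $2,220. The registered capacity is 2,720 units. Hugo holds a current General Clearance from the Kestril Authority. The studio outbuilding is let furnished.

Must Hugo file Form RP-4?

Exception (a) does not apply: the studio outbuilding is not part of the primary residence.
Exception (b)'s conditions are all satisfied: a Small Lessor Declaration is on file; a current Provisional Waiver is held. Considering the limiting provisions: (f) is engaged (assessed value is $121,500, less than the $168,500 limit), but is displaced by (g): (g) operates against (f): the space is let for business use. (h) is triggered (aggregate throughput is 3,090 units, under the 3,180 units limit), but yields to (i): (i) is engaged — the registered capacity is 2,720 units, less than the 2,950 units limit. (j), which would lift (i), is not triggered — no current Schedule G Clearance is held. (b) remains available.
Exception (c) fails — total rental receipts for the year are $2,220, not under $1,860.
All of (d)'s requirements are met (the reportable unit count is 96, less than the 101 limit; the number of days the property was let is 93 days, under the 95 days limit). But applying paragraphs (l)–(m): (l) operates against (d): a current General Clearance is held. (m), which would lift (l), is inapplicable — there is no Category 3 Declaration in force. So (d) is unavailable.
Exception (e) requires that the owner holds a current Tier 3 Exemption Letter from the Kestril Authority; but no current Tier 3 Exemption Letter is held, so (e) is unavailable.

No — exception (b) applies; Hugo is not required to file Form RP-4.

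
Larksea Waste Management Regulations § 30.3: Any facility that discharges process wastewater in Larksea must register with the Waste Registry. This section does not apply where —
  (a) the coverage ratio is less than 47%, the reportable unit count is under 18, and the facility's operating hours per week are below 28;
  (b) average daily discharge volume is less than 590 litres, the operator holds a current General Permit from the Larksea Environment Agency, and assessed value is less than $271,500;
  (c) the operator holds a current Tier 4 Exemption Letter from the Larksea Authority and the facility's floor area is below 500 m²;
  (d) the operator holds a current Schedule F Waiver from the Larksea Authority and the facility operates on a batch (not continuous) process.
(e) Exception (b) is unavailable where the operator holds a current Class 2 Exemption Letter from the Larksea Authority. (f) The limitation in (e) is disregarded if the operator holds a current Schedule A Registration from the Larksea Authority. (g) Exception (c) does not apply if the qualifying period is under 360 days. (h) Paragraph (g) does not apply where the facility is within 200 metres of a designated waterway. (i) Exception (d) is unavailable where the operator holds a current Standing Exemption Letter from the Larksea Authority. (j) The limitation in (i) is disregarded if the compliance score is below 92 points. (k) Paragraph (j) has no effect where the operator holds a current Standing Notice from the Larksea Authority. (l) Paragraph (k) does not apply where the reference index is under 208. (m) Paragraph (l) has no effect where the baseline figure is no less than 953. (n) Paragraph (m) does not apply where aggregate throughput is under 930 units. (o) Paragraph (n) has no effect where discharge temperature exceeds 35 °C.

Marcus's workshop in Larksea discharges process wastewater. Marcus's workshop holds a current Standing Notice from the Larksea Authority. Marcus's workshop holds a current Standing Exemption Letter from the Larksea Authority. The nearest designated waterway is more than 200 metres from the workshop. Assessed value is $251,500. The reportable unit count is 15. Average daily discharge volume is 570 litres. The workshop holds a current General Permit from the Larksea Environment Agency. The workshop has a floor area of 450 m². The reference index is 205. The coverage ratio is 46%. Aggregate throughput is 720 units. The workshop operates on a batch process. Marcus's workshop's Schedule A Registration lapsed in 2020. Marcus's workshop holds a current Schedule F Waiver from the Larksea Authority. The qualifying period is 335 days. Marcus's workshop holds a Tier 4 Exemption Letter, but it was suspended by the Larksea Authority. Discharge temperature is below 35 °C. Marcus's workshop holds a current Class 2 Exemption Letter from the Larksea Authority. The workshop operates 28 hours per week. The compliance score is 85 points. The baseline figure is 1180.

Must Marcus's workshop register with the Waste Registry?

Exception (a) requires that the facility's operating hours per week are below 28; but the facility's operating hours per week are 28, not below 28, so (a) is unavailable.
Exception (b)'s conditions are all satisfied: average daily discharge volume is 570 litres, less than the 590 litres limit; a current General Permit is held; assessed value is $251,500, less than the $271,500 limit. Turning to paragraphs (e)–(f): (e) is engaged — a current Class 2 Exemption Letter is held. (f) is inapplicable (there is no Schedule A Registration in force), so (e) stands. So (b) is unavailable.
Exception (c) requires that the operator holds a current Tier 4 Exemption Letter from the Larksea Authority; but the Tier 4 Exemption Letter is not current, so (c) is unavailable.
Exception (d): a current Schedule F Waiver is held; the facility operates on a batch process — every condition holds. Under paragraphs (i)–(o): (i) applies (a current Standing Exemption Letter is held), but is itself disapplied by (j): (j) operates against (i): the compliance score is 85 points, below the 92 points limit. (k) is engaged (a current Standing Notice is held), but is set aside by (l): (l) operates against (k): the reference index is 205, under the 208 limit. (m) is triggered (the baseline figure is 1,180, meeting the 953 threshold), but is set aside by (n): (n) operates against (m): aggregate throughput is 720 units, under the 930 units limit. (o) does not operate here (discharge temperature is below 35 °C), so (n) stands. (d) remains available.

No — exception (d) applies; Marcus's workshop is not required to register with the Waste Registry.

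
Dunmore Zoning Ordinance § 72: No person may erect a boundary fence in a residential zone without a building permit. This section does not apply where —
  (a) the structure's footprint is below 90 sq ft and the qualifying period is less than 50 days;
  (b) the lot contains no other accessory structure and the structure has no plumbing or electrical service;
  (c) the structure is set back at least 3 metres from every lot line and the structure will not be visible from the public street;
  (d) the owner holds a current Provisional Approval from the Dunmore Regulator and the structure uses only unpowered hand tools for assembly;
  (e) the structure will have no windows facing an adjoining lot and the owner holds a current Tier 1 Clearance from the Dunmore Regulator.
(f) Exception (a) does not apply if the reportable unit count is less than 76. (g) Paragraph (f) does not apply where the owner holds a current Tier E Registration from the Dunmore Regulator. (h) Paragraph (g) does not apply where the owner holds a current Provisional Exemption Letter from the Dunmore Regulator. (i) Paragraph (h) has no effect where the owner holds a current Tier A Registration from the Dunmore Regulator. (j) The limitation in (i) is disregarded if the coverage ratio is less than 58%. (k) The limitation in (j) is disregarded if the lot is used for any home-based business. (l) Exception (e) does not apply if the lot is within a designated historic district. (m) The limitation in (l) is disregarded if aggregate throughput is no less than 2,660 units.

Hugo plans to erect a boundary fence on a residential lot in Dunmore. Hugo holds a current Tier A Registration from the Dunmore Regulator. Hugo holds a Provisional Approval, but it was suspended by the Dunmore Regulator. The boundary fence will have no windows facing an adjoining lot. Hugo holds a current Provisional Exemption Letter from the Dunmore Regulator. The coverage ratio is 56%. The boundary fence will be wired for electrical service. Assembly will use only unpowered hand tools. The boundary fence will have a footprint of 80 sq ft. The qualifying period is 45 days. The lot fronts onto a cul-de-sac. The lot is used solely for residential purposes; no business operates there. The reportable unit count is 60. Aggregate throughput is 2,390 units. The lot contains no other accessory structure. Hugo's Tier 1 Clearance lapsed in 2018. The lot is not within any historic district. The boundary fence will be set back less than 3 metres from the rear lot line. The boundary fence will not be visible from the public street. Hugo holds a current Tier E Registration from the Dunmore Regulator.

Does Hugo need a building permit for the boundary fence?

All of (a)'s requirements are met (the structure's footprint is 80 sq ft, below the 90 sq ft limit; the qualifying period is 45 days, less than the 50 days limit). But applying paragraphs (f)–(k): (f) operates against (a): the reportable unit count is 60, less than the 76 limit. (g) is engaged (a current Tier E Registration is held), but is overridden by (h): (h) operates against (g): a current Provisional Exemption Letter is held. (i) would limit (h) — a current Tier A Registration is held — but (j) sets (i) aside: (j) is engaged — the coverage ratio is 56%, less than the 58% limit. (k), which would lift (j), is inapplicable — the lot is solely residential. So (a) is unavailable.
Exception (b) requires that the structure has no plumbing or electrical service; but electrical service is planned, so (b) is unavailable.
Exception (c) requires that the structure is set back at least 3 metres from every lot line; but the rear setback is under 3 m, so (c) is unavailable.
Exception (d) fails — no current Provisional Approval is held.
Exception (e) does not apply: the Tier 1 Clearance is not current.
No exception applies. The general rule governs.

Yes — Hugo must obtain a building permit.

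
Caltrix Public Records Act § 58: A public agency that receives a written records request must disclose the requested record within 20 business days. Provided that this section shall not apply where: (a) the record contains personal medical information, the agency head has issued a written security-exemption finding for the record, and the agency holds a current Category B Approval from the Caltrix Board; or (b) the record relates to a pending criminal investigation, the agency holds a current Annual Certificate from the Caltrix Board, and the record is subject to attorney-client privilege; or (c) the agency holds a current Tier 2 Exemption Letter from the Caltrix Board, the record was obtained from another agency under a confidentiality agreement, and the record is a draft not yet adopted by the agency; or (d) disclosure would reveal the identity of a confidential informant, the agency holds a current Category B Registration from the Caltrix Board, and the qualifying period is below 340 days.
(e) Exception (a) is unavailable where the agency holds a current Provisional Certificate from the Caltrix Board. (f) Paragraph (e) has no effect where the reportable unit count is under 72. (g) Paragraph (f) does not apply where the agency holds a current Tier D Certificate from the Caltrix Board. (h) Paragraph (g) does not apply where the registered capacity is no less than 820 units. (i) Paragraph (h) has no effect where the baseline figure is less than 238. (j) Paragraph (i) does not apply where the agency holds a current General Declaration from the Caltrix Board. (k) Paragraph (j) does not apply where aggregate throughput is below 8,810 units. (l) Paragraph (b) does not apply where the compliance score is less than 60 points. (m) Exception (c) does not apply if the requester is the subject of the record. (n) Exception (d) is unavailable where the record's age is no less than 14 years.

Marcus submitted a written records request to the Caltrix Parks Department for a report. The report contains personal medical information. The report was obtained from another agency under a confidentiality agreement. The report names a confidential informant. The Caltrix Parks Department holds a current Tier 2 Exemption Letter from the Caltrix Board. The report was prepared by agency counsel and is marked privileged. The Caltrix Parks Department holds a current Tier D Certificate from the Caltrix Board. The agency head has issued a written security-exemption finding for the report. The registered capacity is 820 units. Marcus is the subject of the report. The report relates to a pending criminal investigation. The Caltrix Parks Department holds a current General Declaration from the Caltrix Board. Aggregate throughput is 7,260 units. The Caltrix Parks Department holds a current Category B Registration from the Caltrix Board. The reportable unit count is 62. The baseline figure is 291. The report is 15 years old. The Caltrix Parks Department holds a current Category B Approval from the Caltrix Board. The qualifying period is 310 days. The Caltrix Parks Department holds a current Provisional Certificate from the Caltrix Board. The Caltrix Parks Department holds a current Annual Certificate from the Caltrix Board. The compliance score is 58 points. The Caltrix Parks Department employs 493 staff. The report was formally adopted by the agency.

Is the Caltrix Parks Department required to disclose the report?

Exception (a) is satisfied on its face — the report contains personal medical information; a written security-exemption finding has been issued; a current Category B Approval is held. As to paragraphs (e)–(k): (e) is triggered (a current Provisional Certificate is held), but is displaced by (f): (f) operates against (e): the reportable unit count is 62, under the 72 limit. (g) applies (a current Tier D Certificate is held), but is set aside by (h): (h) is engaged — the registered capacity is 820 units, meeting the 820 units threshold. (i) does not operate here (the baseline figure is 291, not less than 238), so (h) stands. (a) remains available.
All of (b)'s requirements are met (the report relates to a pending investigation; a current Annual Certificate is held; the report is privileged). But applying paragraph (l): (l) operates against (b): the compliance score is 58 points, less than the 60 points limit. (b) is therefore removed.
Exception (c) fails — the report has been formally adopted.
Exception (d) is satisfied on its face — the report names a confidential informant; a current Category B Registration is held; the qualifying period is 310 days, below the 340 days limit. Turning to paragraph (n): (n) operates against (d): the record's age is 15 years, meeting the 14 years threshold. (d) is therefore removed.

No — exception (a) applies; the Caltrix Parks Department is not required to disclose the report.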